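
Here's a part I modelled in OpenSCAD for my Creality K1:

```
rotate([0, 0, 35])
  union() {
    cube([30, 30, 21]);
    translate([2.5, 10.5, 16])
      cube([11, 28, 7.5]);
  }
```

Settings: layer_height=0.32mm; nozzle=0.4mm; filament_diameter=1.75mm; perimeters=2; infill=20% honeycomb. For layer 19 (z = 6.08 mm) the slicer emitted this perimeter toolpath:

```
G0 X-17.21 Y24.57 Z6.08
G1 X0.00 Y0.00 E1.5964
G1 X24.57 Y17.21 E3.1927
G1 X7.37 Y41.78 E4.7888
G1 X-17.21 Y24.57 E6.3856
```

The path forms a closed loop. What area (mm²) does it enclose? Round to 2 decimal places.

Apply the shoelace formula to the sequence of (X, Y) vertices; enclosed area = 899.91 mm².

899.91 mm²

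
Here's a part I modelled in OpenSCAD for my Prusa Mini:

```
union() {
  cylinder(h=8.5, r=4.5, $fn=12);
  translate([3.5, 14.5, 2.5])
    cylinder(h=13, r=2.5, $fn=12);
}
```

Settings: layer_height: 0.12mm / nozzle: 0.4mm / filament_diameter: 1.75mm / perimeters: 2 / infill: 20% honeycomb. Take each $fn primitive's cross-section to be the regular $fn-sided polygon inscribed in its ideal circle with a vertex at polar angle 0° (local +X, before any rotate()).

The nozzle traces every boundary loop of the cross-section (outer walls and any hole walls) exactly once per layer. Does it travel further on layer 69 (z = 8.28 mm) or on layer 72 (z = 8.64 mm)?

Layer 69 (z = 8.28): the cylinder: section is a regular 12-gon, circumradius r=4.5 (perimeter = 2·12·4.500·sin(180°/12) = 27.95 mm); the r=2.5 cylinder at (3.5, 14.5) contributes a regular 12-gon of circumradius 2.5 (perimeter = 2·12·2.500·sin(180°/12) = 15.53 mm); Combining (union): the 2 present regions are separate (no shared area or edge), so areas and boundary lengths simply add and each stays a separate island — boundary = 43.48 mm. So its perimeter = 43.48 mm. Layer 72 (z = 8.64): the cylinder is not intersected at this z (z outside [0, 8.5]); the r=2.5 cylinder at (3.5, 14.5) gives a regular 12-gon of circumradius 2.5 (constant along its height) (perimeter = 2·12·2.500·sin(180°/12) = 15.53 mm); Combining (union): only the r=2.5 cylinder at (3.5, 14.5) is present, so the union is just that shape — boundary = 15.53 mm. So its perimeter = 15.53 mm. Layer 69 is larger (43.48 vs 15.53 mm).

layer 69 (z = 8.28 mm)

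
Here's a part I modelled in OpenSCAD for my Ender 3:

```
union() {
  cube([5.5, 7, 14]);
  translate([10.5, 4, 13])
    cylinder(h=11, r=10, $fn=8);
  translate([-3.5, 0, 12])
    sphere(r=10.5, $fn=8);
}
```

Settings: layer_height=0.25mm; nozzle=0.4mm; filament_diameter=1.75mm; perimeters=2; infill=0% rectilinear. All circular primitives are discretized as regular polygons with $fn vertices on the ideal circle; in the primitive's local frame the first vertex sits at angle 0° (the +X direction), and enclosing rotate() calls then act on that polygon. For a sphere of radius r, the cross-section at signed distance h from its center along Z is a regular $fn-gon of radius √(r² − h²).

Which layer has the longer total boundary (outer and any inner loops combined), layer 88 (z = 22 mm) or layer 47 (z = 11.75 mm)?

layer 88 (z = 22 mm)

Layer 88 (z = 22): the cube is not intersected at this z (z outside [0, 14]); the r=10 cylinder at (10.5, 4) contributes a regular 8-gon of circumradius 10 (perimeter = 2·8·10.000·sin(180°/8) = 61.23 mm); the r=10.5 sphere at (-3.5, 0) contributes a regular 8-gon of circumradius √(10.5²−10²) = 3.202 (perimeter = 2·8·3.202·sin(180°/8) = 19.60 mm); Combining (union): the 2 present regions are separate (no shared area or edge), so areas and boundary lengths simply add and each stays a separate island — boundary = 80.83 mm. So its perimeter = 80.83 mm. Layer 47 (z = 11.75): the cube is present — its section is the full 5.5×7 rectangle (perimeter 25.00 mm); the cylinder at (10.5, 4) does not reach this height (z outside [13, 24]); the sphere at (-3.5, 0): section is a regular 8-gon, circumradius = √(r²−h²) = √(10.5²−0.25²) = 10.497 (perimeter = 2·8·10.497·sin(180°/8) = 64.27 mm); Taking the union: the regions partially overlap (shared area 36.13 mm²), so the edge portions inside another operand are dropped and the merged outline is re-measured after clipping — boundary = 65.40 mm. So its perimeter = 65.40 mm. Layer 88 is larger (80.83 vs 65.40 mm).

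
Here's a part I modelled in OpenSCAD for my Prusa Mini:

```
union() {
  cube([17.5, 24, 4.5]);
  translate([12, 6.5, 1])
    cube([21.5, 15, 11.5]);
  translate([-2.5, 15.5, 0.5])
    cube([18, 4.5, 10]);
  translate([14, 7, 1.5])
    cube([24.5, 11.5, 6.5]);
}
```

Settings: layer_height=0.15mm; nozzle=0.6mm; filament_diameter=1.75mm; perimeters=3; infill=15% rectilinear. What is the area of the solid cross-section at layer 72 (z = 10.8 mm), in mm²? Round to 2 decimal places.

322.50 mm²

At z = 10.8 mm: the cube does not reach this height (z outside [0, 4.5]); the 21.5×15 cube at (12, 6.5) contributes its full rectangle (area 322.50 mm²); the cube at (-2.5, 15.5) is not intersected at this z (z outside [0.5, 10.5]); the cube at (14, 7) is absent (z outside [1.5, 8]); Combining (union): only the 21.5×15 cube at (12, 6.5) is present, so the union is just that shape — area = 322.50 mm². Overall, the cross-section is a single solid region. Net area = 322.50 mm².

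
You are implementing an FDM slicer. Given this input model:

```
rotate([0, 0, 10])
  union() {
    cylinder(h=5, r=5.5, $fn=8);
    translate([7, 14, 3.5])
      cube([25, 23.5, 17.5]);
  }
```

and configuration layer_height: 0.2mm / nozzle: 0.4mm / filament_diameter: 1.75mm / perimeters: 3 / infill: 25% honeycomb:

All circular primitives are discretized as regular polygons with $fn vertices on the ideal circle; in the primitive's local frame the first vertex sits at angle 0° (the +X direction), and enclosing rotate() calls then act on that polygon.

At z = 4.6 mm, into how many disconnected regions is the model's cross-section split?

2

At z = 4.6 mm: the cylinder: section is a regular 8-gon, circumradius r=5.5; the 25×23.5 cube at (7, 14) contributes its full rectangle; Taking the union: the 2 present regions are separate (no shared area or edge), so areas and boundary lengths simply add and each stays a separate island — 2 connected regions; (rotated 10° about Z; rotation is an isometry so areas/perimeters/island counts are preserved). The result has 2 disconnected regions.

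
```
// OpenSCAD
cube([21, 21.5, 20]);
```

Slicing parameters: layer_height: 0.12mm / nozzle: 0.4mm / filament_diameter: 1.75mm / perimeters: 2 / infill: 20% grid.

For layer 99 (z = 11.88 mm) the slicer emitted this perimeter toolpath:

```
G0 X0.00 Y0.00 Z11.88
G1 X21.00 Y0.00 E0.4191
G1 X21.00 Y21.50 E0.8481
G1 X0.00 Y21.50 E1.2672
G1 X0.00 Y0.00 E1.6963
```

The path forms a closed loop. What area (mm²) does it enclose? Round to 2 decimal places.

Apply the shoelace formula to the sequence of (X, Y) vertices; enclosed area = 451.50 mm².

451.50 mm²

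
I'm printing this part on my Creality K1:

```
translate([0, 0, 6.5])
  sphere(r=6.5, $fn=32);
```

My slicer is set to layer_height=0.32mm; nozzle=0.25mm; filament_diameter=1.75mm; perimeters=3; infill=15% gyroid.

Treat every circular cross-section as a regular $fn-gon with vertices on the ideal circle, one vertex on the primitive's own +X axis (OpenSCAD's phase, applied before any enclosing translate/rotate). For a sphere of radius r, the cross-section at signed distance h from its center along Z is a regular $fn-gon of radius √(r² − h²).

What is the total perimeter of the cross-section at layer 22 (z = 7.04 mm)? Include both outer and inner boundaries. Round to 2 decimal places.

At z = 7.04 mm: the sphere: section is a regular 32-gon, circumradius = √(r²−h²) = √(6.5²−0.54²) = 6.478 (perimeter = 2·32·6.478·sin(180°/32) = 40.63 mm). Overall, the cross-section is a single solid region. Total boundary length (outer) = 40.63 mm.

40.63 mm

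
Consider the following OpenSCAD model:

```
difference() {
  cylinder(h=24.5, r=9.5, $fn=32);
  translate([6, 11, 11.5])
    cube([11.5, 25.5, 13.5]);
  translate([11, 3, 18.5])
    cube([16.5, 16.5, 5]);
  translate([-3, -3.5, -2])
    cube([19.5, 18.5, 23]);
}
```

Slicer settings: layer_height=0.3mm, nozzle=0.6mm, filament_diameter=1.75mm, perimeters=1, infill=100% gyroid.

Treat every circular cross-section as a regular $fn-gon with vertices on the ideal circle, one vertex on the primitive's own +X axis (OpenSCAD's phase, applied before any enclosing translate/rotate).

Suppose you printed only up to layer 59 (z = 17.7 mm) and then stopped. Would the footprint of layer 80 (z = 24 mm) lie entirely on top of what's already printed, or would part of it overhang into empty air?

part overhangs

Compare the two slices. At z = 17.7: the cylinder: section is a regular 32-gon, circumradius r=9.5 (area = (32/2)·9.500²·sin(360°/32) = 281.71 mm²); the cube at (6, 11) is present — its section is the full 11.5×25.5 rectangle (area 293.25 mm²); the cube at (11, 3) does not reach this height (z outside [18.5, 23.5]); the 19.5×18.5 cube at (-3, -3.5) contributes its full rectangle (area 360.75 mm²); Subtracting the remaining from the first: starting from the r=9.5 cylinder (281.71 mm²), the 11.5×25.5 cube at (6, 11) misses the remaining region (no effect); the 19.5×18.5 cube at (-3, -3.5) partially overlaps it — only the 141.22 mm² overlap (of its 360.75 mm²) is removed, clipping the outline — area = 140.49 mm². At z = 24: the r=9.5 cylinder gives a regular 32-gon of circumradius 9.5 (constant along its height) (area = (32/2)·9.500²·sin(360°/32) = 281.71 mm²); the cube at (6, 11) is present — its section is the full 11.5×25.5 rectangle (area 293.25 mm²); the cube at (11, 3) is not intersected at this z (z outside [18.5, 23.5]); the cube at (-3, -3.5) is absent (z outside [-2, 21]); Subtracting the remaining from the first: starting from the r=9.5 cylinder (281.71 mm²), the 11.5×25.5 cube at (6, 11) misses the remaining region (no effect) — area = 281.71 mm². Checking containment: at z = 24 the cross-section extends beyond the z = 17.7 cross-section by about 141.22 mm².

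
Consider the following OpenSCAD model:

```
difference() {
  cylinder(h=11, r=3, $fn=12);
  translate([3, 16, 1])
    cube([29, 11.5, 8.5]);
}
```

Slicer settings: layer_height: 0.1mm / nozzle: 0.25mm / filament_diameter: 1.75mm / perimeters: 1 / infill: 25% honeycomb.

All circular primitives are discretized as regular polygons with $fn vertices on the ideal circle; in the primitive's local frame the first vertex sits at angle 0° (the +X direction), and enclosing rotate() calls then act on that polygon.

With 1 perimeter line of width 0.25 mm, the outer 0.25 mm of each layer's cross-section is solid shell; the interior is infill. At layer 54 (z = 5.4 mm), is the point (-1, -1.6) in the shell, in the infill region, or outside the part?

infill

At z = 5.4 mm: the r=3 cylinder gives a regular 12-gon of circumradius 3 (constant along its height); the 29×11.5 cube at (3, 16) contributes its full rectangle; After the difference (first − rest): starting from the r=3 cylinder, the 29×11.5 cube at (3, 16) misses the remaining region (no effect) — 1 connected region. Overall, the cross-section is a single solid region. The nearest boundary edge runs (-1.50, -2.60)→(-2.60, -1.50); distance from the point to it = 1.06 mm. The point is inside the cross-section and 1.06 mm from the nearest boundary — more than the 0.25 mm shell width (1 × 0.25), so it's in the infill interior.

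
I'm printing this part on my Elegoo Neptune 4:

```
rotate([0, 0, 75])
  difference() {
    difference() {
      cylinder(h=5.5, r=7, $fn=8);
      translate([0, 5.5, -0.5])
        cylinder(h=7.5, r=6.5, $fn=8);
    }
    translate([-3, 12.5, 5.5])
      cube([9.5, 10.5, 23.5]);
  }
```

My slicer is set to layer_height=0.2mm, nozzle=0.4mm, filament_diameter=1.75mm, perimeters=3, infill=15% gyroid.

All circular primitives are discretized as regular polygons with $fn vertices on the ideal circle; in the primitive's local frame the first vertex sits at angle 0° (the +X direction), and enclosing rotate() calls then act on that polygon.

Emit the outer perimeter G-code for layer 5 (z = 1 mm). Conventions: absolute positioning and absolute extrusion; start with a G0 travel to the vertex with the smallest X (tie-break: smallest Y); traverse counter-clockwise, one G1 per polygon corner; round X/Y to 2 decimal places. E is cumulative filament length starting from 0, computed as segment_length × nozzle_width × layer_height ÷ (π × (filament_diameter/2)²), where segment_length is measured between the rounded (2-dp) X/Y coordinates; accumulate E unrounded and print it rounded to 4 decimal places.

G0 X-4.69 Y-4.55 Z1.00
G1 X-1.81 Y-6.76 E0.1207
G1 X3.50 Y-6.06 E0.2989
G1 X6.76 Y-1.81 E0.4770
G1 X6.06 Y3.50 E0.6552
G1 X1.81 Y6.76 E0.8333
G1 X-1.79 Y6.29 E0.9541
G1 X0.32 Y4.67 E1.0426
G1 X0.97 Y-0.26 E1.2079
G1 X-2.06 Y-4.21 E1.3735
G1 X-4.69 Y-4.55 E1.4617

At z = 1 mm: the cylinder: section is a regular 8-gon, circumradius r=7; the cylinder at (0, 5.5): section is a regular 8-gon, circumradius r=6.5; After the difference (first − rest): starting from the r=7 cylinder, the r=6.5 cylinder at (0, 5.5) partially overlaps it — only the 60.76 mm² overlap (of its 119.50 mm²) is removed, clipping the outline — 1 connected region; the cube at (-3, 12.5) does not reach this height (z outside [5.5, 29]); Subtracting the remaining from the first: none of the subtracted shapes is present at this height, so the result so far is unchanged — 1 connected region; (whole slice rotated 75° about Z — lengths, areas and connectivity unchanged). The outline is a single polygon with 10 vertices. Extrusion per mm of travel: 0.4 × 0.2 / (π × 0.875²) = 0.033260. Accumulating E over each segment gives final E = 1.4617.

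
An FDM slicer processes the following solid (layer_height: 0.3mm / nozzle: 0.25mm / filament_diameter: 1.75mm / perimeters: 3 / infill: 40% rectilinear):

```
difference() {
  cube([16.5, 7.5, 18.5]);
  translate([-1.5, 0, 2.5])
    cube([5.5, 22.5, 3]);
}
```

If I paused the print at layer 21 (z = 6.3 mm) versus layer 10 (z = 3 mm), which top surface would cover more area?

layer 21 (z = 6.3 mm)

Layer 21 (z = 6.3): the 16.5×7.5 cube contributes its full rectangle (area 123.75 mm²); the cube at (-1.5, 0) is absent (z outside [2.5, 5.5]); Subtracting the remaining from the first: none of the subtracted shapes is present at this height, so the 16.5×7.5 cube is unchanged — area = 123.75 mm². So its area = 123.75 mm². Layer 10 (z = 3): the 16.5×7.5 cube contributes its full rectangle (area 123.75 mm²); the cube at (-1.5, 0) (footprint 5.5×22.5) is included at this height (area 123.75 mm²); Taking the first minus the rest: starting from the 16.5×7.5 cube (123.75 mm²), the 5.5×22.5 cube at (-1.5, 0) partially overlaps it — only the 30.00 mm² overlap (of its 123.75 mm²) is removed, clipping the outline — area = 93.75 mm². So its area = 93.75 mm². Layer 21 is larger (123.75 vs 93.75 mm²).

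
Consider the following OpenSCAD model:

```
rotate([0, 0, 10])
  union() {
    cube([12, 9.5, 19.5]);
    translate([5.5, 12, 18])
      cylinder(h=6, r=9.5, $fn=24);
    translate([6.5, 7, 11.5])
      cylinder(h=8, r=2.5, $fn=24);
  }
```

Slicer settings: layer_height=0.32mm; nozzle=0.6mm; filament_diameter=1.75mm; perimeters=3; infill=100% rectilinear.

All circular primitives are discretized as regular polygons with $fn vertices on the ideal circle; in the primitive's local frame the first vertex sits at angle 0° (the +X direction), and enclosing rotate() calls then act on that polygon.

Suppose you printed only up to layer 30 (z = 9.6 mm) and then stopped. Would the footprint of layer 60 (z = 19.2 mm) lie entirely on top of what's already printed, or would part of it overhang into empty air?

part overhangs

Compare the two slices. At z = 9.6: the cube (footprint 12×9.5) is included at this height (area 114.00 mm²); the cylinder at (5.5, 12) is absent (z outside [18, 24]); the cylinder at (6.5, 7) is not intersected at this z (z outside [11.5, 19.5]); Combining (union): only the 12×9.5 cube is present, so the union is just that shape — area = 114.00 mm²; (rotated 10° about Z; rotation is an isometry so areas/perimeters/island counts are preserved). At z = 19.2: the cube (footprint 12×9.5) is included at this height (area 114.00 mm²); the r=9.5 cylinder at (5.5, 12) gives a regular 24-gon of circumradius 9.5 (constant along its height) (area = (24/2)·9.500²·sin(360°/24) = 280.30 mm²); the cylinder at (6.5, 7): section is a regular 24-gon, circumradius r=2.5 (area = (24/2)·2.500²·sin(360°/24) = 19.41 mm²); Merging all regions: the regions partially overlap — summed areas 413.71 mm² minus the doubly-counted overlap 94.38 mm² gives 319.33 mm² — area = 319.33 mm²; (whole slice rotated 10° about Z — lengths, areas and connectivity unchanged). Checking containment: at z = 19.2 the cross-section extends beyond the z = 9.6 cross-section by about 205.33 mm².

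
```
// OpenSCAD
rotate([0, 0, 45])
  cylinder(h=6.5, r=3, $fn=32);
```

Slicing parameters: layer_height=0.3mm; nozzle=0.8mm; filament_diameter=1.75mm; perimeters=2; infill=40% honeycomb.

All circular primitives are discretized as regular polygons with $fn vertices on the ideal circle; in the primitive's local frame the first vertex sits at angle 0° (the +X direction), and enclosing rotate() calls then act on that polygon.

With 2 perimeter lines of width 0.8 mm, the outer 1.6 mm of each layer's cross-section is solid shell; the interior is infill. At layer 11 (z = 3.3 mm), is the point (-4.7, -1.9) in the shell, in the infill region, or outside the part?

outside

At z = 3.3 mm: the r=3 cylinder contributes a regular 32-gon of circumradius 3; (whole slice rotated 45° about Z — lengths, areas and connectivity unchanged). Overall, the cross-section is a single solid region. Undo the 45° rotation: the query point maps to (-4.667, 1.980) in the un-rotated model frame. The nearest boundary edge runs (-2.49, 1.67)→(-2.77, 1.15); distance from the point to it = 2.07 mm. The point is not inside any of the regions above, so it lies outside the cross-section (2.07 mm from the nearest boundary).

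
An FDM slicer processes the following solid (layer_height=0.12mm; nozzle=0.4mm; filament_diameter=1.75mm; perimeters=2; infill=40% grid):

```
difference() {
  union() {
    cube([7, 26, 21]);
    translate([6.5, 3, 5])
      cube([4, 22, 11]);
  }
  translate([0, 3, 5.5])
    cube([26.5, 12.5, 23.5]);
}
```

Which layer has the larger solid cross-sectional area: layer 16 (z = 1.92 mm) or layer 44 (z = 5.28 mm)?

Layer 16 (z = 1.92): the cube is present — its section is the full 7×26 rectangle (area 182.00 mm²); the cube at (6.5, 3) does not reach this height (z outside [5, 16]); Combining (union): only the 7×26 cube is present, so the union is just that shape — area = 182.00 mm²; the cube at (0, 3) is not intersected at this z (z outside [5.5, 29]); Taking the first minus the rest: none of the subtracted shapes is present at this height, so the result so far is unchanged — area = 182.00 mm². So its area = 182.00 mm². Layer 44 (z = 5.28): the cube is present — its section is the full 7×26 rectangle (area 182.00 mm²); the cube at (6.5, 3) (footprint 4×22) is included at this height (area 88.00 mm²); Combining (union): the regions partially overlap — summed areas 270.00 mm² minus the doubly-counted overlap 11.00 mm² gives 259.00 mm² — area = 259.00 mm²; the cube at (0, 3) is absent (z outside [5.5, 29]); After the difference (first − rest): none of the subtracted shapes is present at this height, so the result so far is unchanged — area = 259.00 mm². So its area = 259.00 mm². Layer 44 is larger (259.00 vs 182.00 mm²).

layer 44 (z = 5.28 mm)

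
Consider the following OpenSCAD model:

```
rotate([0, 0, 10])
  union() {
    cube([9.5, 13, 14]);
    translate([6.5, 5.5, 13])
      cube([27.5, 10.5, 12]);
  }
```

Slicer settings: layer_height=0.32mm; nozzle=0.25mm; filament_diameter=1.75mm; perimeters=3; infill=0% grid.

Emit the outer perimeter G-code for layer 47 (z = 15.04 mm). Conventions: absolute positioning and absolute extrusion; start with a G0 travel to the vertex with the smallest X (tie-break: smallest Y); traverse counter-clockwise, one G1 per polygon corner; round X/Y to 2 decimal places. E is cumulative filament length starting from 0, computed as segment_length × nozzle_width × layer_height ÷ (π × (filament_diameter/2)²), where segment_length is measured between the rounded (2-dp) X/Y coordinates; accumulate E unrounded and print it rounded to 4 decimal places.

At z = 15.04 mm: the cube is absent (z outside [0, 14]); the 27.5×10.5 cube at (6.5, 5.5) contributes its full rectangle; Taking the union: only the 27.5×10.5 cube at (6.5, 5.5) is present, so the union is just that shape — 1 connected region; (rotated 10° about Z; rotation is an isometry so areas/perimeters/island counts are preserved). The outline is a single polygon with 4 vertices. Extrusion per mm of travel: 0.25 × 0.32 / (π × 0.875²) = 0.033260. Accumulating E over each segment gives final E = 2.5279.

G0 X3.62 Y16.89 Z15.04
G1 X5.45 Y6.55 E0.3493
G1 X32.53 Y11.32 E1.2638
G1 X30.71 Y21.66 E1.6130
G1 X3.62 Y16.89 E2.5279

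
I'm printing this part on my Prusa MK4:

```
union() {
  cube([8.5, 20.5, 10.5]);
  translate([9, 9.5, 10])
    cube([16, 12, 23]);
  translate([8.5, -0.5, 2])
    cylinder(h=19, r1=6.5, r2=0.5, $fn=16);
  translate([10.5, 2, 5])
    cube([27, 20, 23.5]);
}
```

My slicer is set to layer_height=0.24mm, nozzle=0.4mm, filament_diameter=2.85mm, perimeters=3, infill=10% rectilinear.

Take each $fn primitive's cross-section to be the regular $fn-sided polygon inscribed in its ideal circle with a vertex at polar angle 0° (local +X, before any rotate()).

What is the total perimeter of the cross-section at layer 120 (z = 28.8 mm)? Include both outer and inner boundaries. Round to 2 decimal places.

56.00 mm

At z = 28.8 mm: the cube does not reach this height (z outside [0, 10.5]); the cube at (9, 9.5) is present — its section is the full 16×12 rectangle (perimeter 56.00 mm); the cone at (8.5, -0.5) is absent (z outside [2, 21]); the cube at (10.5, 2) is absent (z outside [5, 28.5]); Merging all regions: only the 16×12 cube at (9, 9.5) is present, so the union is just that shape — boundary = 56.00 mm. Overall, the cross-section is a single solid region. Total boundary length (outer) = 56.00 mm.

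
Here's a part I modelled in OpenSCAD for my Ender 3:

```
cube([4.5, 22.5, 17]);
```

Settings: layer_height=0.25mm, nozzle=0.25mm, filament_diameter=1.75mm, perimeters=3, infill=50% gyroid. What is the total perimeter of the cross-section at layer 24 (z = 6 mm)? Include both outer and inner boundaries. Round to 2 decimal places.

54.00 mm

At z = 6 mm: the cube is present — its section is the full 4.5×22.5 rectangle (perimeter 54.00 mm). Overall, the cross-section is a single solid region. Total boundary length (outer) = 54.00 mm.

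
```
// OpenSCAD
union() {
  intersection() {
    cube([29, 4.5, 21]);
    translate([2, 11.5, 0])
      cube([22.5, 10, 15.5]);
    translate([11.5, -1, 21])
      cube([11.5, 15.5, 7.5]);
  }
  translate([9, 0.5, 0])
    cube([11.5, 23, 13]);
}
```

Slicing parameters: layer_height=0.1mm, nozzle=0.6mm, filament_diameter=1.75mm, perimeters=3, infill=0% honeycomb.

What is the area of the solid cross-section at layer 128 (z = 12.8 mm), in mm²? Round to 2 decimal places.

264.50 mm²

At z = 12.8 mm: the cube (footprint 29×4.5) is included at this height (area 130.50 mm²); the cube at (2, 11.5) is present — its section is the full 22.5×10 rectangle (area 225.00 mm²); the cube at (11.5, -1) is not intersected at this z (z outside [21, 28.5]); Taking the intersection: at least one operand is absent at this height, so nothing remains; the 11.5×23 cube at (9, 0.5) contributes its full rectangle (area 264.50 mm²); Merging all regions: only the 11.5×23 cube at (9, 0.5) is present, so the union is just that shape — area = 264.50 mm². Overall, the cross-section is a single solid region. Net area = 264.50 mm².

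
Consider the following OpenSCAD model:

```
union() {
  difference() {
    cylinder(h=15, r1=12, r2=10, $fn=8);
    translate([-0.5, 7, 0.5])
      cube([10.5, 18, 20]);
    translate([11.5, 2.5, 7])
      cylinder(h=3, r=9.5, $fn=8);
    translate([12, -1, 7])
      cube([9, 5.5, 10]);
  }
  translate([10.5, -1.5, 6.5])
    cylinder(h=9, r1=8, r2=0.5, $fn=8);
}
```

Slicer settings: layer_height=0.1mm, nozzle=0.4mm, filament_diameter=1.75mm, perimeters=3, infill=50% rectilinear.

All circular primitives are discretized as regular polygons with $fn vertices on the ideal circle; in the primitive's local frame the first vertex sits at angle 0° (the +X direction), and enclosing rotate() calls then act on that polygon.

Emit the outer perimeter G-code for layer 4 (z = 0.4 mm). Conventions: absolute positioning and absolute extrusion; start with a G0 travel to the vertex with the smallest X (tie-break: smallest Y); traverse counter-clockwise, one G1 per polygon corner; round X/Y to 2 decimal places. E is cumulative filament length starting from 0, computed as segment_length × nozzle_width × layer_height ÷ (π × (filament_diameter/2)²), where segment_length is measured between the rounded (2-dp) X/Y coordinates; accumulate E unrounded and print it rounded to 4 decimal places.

At z = 0.4 mm: the cone (r1=12→r2=10) has section circumradius 11.947 here — a regular 8-gon; the cube at (-0.5, 7) is not intersected at this z (z outside [0.5, 20.5]); the cylinder at (11.5, 2.5) does not reach this height (z outside [7, 10]); the cube at (12, -1) does not reach this height (z outside [7, 17]); Taking the first minus the rest: none of the subtracted shapes is present at this height, so the cone is unchanged — 1 connected region; the cone at (10.5, -1.5) does not reach this height (z outside [6.5, 15.5]); Taking the union: only that combined region is present, so the union is just that shape — 1 connected region. The outline is a single polygon with 8 vertices. Extrusion per mm of travel: 0.4 × 0.1 / (π × 0.875²) = 0.016630. Accumulating E over each segment gives final E = 1.2168.

G0 X-11.95 Y0.00 Z0.40
G1 X-8.45 Y-8.45 E0.1521
G1 X0.00 Y-11.95 E0.3042
G1 X8.45 Y-8.45 E0.4563
G1 X11.95 Y0.00 E0.6084
G1 X8.45 Y8.45 E0.7605
G1 X0.00 Y11.95 E0.9126
G1 X-8.45 Y8.45 E1.0647
G1 X-11.95 Y0.00 E1.2168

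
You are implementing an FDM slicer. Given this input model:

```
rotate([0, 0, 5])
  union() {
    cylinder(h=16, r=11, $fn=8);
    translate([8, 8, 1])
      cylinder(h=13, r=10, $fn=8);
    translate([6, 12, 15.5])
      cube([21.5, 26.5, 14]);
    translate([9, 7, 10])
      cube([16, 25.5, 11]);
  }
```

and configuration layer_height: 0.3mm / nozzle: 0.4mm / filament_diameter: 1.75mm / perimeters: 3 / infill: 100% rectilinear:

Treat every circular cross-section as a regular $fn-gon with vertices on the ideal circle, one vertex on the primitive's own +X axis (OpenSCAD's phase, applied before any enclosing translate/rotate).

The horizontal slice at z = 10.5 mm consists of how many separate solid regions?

1

At z = 10.5 mm: the r=11 cylinder gives a regular 8-gon of circumradius 11 (constant along its height); the cylinder at (8, 8): section is a regular 8-gon, circumradius r=10; the cube at (6, 12) does not reach this height (z outside [15.5, 29.5]); the cube at (9, 7) is present — its section is the full 16×25.5 rectangle; Merging all regions: the regions partially overlap (shared area 169.97 mm²), so overlapping operands fuse into one piece — 1 connected region; (whole slice rotated 5° about Z — lengths, areas and connectivity unchanged). The result has 1 disconnected region.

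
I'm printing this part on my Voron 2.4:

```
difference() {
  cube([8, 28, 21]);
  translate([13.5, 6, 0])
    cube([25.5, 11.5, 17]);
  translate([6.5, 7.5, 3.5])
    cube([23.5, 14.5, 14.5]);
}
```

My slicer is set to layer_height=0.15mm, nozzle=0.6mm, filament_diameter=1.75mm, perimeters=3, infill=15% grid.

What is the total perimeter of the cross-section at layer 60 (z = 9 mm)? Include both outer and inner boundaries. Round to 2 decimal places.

At z = 9 mm: the cube (footprint 8×28) is included at this height (perimeter 72.00 mm); the cube at (13.5, 6) (footprint 25.5×11.5) is included at this height (perimeter 74.00 mm); the cube at (6.5, 7.5) is present — its section is the full 23.5×14.5 rectangle (perimeter 76.00 mm); Taking the first minus the rest: starting from the 8×28 cube, the 25.5×11.5 cube at (13.5, 6) misses the remaining region (no effect); the 23.5×14.5 cube at (6.5, 7.5) partially overlaps it — only the 21.75 mm² overlap (of its 340.75 mm²) is removed, clipping the outline — boundary = 75.00 mm. Overall, the cross-section is a single solid region. Total boundary length (outer) = 75.00 mm.

75.00 mm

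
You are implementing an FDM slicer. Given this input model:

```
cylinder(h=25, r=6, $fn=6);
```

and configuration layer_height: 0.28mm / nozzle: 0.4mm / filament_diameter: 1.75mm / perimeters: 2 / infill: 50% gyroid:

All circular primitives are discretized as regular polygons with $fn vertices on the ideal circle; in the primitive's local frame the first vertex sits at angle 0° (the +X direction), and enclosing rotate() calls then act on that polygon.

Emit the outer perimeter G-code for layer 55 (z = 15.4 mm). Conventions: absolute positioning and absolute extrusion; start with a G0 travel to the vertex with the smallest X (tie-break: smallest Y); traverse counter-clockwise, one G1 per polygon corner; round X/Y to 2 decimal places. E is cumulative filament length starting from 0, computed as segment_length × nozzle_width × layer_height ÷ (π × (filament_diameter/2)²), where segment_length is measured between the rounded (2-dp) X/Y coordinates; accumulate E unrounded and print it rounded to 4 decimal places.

At z = 15.4 mm: the cylinder: section is a regular 6-gon, circumradius r=6. The outline is a single polygon with 6 vertices. Extrusion per mm of travel: 0.4 × 0.28 / (π × 0.875²) = 0.046564. Accumulating E over each segment gives final E = 1.6769.

G0 X-6.00 Y0.00 Z15.40
G1 X-3.00 Y-5.20 E0.2795
G1 X3.00 Y-5.20 E0.5589
G1 X6.00 Y0.00 E0.8385
G1 X3.00 Y5.20 E1.1180
G1 X-3.00 Y5.20 E1.3974
G1 X-6.00 Y0.00 E1.6769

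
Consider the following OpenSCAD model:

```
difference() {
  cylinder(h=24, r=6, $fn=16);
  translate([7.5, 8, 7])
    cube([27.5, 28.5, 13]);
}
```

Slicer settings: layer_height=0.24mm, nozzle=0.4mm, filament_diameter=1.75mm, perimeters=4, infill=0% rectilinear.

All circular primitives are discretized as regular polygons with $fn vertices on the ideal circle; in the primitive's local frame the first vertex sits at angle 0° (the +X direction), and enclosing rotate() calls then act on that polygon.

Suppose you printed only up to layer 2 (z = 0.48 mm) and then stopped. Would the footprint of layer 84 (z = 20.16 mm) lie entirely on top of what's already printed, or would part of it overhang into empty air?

Compare the two slices. At z = 0.48: the r=6 cylinder gives a regular 16-gon of circumradius 6 (constant along its height) (area = (16/2)·6.000²·sin(360°/16) = 110.21 mm²); the cube at (7.5, 8) is absent (z outside [7, 20]); Taking the first minus the rest: none of the subtracted shapes is present at this height, so the r=6 cylinder is unchanged — area = 110.21 mm². At z = 20.16: the cylinder: section is a regular 16-gon, circumradius r=6 (area = (16/2)·6.000²·sin(360°/16) = 110.21 mm²); the cube at (7.5, 8) does not reach this height (z outside [7, 20]); Subtracting the remaining from the first: none of the subtracted shapes is present at this height, so the r=6 cylinder is unchanged — area = 110.21 mm². Checking containment: the cross-section at z = 20.16 is a subset of the cross-section at z = 0.48.

entirely on top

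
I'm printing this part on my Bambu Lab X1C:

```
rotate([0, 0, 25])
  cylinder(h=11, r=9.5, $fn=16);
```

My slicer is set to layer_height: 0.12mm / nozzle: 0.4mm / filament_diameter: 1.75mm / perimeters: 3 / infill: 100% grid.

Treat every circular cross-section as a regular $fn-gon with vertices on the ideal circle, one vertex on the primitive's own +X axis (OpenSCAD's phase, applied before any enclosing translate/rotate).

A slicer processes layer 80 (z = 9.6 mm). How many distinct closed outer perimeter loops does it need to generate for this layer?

At z = 9.6 mm: the r=9.5 cylinder contributes a regular 16-gon of circumradius 9.5; (rotated 25° about Z; rotation is an isometry so areas/perimeters/island counts are preserved). The result has 1 disconnected region.

1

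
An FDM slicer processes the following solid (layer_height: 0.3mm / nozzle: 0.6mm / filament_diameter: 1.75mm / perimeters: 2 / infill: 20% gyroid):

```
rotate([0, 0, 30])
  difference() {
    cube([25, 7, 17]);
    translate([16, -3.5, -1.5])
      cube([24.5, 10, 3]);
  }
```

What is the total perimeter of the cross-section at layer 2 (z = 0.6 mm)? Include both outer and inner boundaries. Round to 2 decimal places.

64.00 mm

At z = 0.6 mm: the 25×7 cube contributes its full rectangle (perimeter 64.00 mm); the cube at (16, -3.5) (footprint 24.5×10) is included at this height (perimeter 69.00 mm); Subtracting the remaining from the first: starting from the 25×7 cube, the 24.5×10 cube at (16, -3.5) partially overlaps it — only the 58.50 mm² overlap (of its 245.00 mm²) is removed, clipping the outline — boundary = 64.00 mm; (whole slice rotated 30° about Z — lengths, areas and connectivity unchanged). Overall, the cross-section is a single solid region. Total boundary length (outer) = 64.00 mm.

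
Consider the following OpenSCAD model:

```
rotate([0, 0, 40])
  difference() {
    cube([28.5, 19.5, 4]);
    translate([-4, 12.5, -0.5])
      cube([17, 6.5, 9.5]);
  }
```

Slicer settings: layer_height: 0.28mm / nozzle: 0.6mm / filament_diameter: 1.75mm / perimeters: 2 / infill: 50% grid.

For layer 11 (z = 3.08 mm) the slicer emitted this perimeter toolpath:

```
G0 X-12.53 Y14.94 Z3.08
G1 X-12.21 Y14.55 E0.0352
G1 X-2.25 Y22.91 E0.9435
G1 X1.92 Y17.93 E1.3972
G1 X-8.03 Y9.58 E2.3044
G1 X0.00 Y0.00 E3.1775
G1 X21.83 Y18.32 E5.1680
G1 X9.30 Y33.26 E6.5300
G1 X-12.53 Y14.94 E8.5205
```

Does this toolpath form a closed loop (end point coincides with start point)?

Start point (G0): (-12.53, 14.94). End point (last G1): the path returns to the start — closed.

yes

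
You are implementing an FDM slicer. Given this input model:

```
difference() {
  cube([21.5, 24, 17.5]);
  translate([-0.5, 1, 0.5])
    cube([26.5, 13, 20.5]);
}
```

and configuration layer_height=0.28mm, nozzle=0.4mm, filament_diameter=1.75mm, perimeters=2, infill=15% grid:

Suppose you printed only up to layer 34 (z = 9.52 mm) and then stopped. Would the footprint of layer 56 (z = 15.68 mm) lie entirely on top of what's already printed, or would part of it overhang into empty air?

Compare the two slices. At z = 9.52: the 21.5×24 cube contributes its full rectangle (area 516.00 mm²); the 26.5×13 cube at (-0.5, 1) contributes its full rectangle (area 344.50 mm²); After the difference (first − rest): starting from the 21.5×24 cube (516.00 mm²), the 26.5×13 cube at (-0.5, 1) partially overlaps it — only the 279.50 mm² overlap (of its 344.50 mm²) is removed, clipping the outline — area = 236.50 mm². At z = 15.68: the cube is present — its section is the full 21.5×24 rectangle (area 516.00 mm²); the cube at (-0.5, 1) is present — its section is the full 26.5×13 rectangle (area 344.50 mm²); Taking the first minus the rest: starting from the 21.5×24 cube (516.00 mm²), the 26.5×13 cube at (-0.5, 1) partially overlaps it — only the 279.50 mm² overlap (of its 344.50 mm²) is removed, clipping the outline — area = 236.50 mm². Checking containment: the cross-section at z = 15.68 is a subset of the cross-section at z = 9.52.

entirely on top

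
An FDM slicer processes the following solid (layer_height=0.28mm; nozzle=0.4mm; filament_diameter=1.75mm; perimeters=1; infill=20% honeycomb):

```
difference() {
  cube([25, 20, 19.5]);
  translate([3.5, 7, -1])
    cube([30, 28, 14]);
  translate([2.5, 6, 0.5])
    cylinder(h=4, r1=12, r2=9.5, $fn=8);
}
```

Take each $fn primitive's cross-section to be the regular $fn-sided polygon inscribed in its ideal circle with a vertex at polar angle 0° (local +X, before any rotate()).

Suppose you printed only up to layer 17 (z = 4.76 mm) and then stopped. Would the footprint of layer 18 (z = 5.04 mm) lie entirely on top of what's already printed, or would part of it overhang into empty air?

Compare the two slices. At z = 4.76: the cube (footprint 25×20) is included at this height (area 500.00 mm²); the cube at (3.5, 7) (footprint 30×28) is included at this height (area 840.00 mm²); the cone at (2.5, 6) does not reach this height (z outside [0.5, 4.5]); Subtracting the remaining from the first: starting from the 25×20 cube (500.00 mm²), the 30×28 cube at (3.5, 7) partially overlaps it — only the 279.50 mm² overlap (of its 840.00 mm²) is removed, clipping the outline — area = 220.50 mm². At z = 5.04: the cube (footprint 25×20) is included at this height (area 500.00 mm²); the 30×28 cube at (3.5, 7) contributes its full rectangle (area 840.00 mm²); the cone at (2.5, 6) does not reach this height (z outside [0.5, 4.5]); After the difference (first − rest): starting from the 25×20 cube (500.00 mm²), the 30×28 cube at (3.5, 7) partially overlaps it — only the 279.50 mm² overlap (of its 840.00 mm²) is removed, clipping the outline — area = 220.50 mm². Checking containment: the cross-section at z = 5.04 is a subset of the cross-section at z = 4.76.

entirely on top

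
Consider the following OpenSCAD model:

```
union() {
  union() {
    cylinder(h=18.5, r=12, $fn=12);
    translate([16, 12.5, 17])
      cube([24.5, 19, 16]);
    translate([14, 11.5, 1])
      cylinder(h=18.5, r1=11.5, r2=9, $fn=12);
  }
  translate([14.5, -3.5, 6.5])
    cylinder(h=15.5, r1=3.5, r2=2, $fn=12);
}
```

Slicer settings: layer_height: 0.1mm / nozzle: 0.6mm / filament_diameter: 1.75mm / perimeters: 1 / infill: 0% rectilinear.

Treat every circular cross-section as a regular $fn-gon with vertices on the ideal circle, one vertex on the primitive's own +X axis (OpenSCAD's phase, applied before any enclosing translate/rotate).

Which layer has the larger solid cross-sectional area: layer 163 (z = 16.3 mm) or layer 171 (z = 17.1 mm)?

Layer 163 (z = 16.3): the cylinder: section is a regular 12-gon, circumradius r=12 (area = (12/2)·12.000²·sin(360°/12) = 432.00 mm²); the cube at (16, 12.5) is absent (z outside [17, 33]); the cone at (14, 11.5) (r1=11.5→r2=9) has section circumradius 9.432 here — a regular 12-gon (area = (12/2)·9.432²·sin(360°/12) = 266.91 mm²); Combining (union): the regions partially overlap — summed areas 698.91 mm² minus the doubly-counted overlap 19.96 mm² gives 678.95 mm² — area = 678.95 mm²; the cone at (14.5, -3.5) contributes a regular 12-gon of circumradius 2.552 (interpolated between r1=3.5 and r2=2 at t=0.632) (area = (12/2)·2.552²·sin(360°/12) = 19.53 mm²); Taking the union: the 2 present regions are separate (no shared area or edge), so areas and boundary lengths simply add and each stays a separate island — area = 698.48 mm². So its area = 698.48 mm². Layer 171 (z = 17.1): the r=12 cylinder gives a regular 12-gon of circumradius 12 (constant along its height) (area = (12/2)·12.000²·sin(360°/12) = 432.00 mm²); the cube at (16, 12.5) is present — its section is the full 24.5×19 rectangle (area 465.50 mm²); the cone at (14, 11.5): at t=0.870 of its height the radius interpolates to r₁+(r₂−r₁)t = 9.324, giving a regular 12-gon of that circumradius (area = (12/2)·9.324²·sin(360°/12) = 260.83 mm²); Taking the union: the regions partially overlap — summed areas 1158.33 mm² minus the doubly-counted overlap 58.73 mm² gives 1099.60 mm² — area = 1099.60 mm²; the cone at (14.5, -3.5) (r1=3.5→r2=2) has section circumradius 2.474 here — a regular 12-gon (area = (12/2)·2.474²·sin(360°/12) = 18.36 mm²); Combining (union): the 2 present regions are separate (no shared area or edge), so areas and boundary lengths simply add and each stays a separate island — area = 1117.96 mm². So its area = 1117.96 mm². Layer 171 is larger (1117.96 vs 698.48 mm²).

layer 171 (z = 17.1 mm)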